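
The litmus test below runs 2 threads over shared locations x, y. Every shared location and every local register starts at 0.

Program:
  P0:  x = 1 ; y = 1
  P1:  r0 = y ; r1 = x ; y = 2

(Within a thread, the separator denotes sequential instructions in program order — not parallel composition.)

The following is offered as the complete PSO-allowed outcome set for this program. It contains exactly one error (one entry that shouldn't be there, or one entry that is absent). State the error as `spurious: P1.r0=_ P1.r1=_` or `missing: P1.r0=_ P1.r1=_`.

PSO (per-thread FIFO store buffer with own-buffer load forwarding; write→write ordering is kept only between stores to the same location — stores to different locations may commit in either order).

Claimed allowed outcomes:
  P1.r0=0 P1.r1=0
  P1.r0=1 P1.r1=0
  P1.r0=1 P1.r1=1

missing: P1.r0=0 P1.r1=1

outcome vector order: (P1.r0,P1.r1)
PSO: 4 outcomes — {0/0 0/1 1/0 1/1}
PSO∖claimed = {0/1}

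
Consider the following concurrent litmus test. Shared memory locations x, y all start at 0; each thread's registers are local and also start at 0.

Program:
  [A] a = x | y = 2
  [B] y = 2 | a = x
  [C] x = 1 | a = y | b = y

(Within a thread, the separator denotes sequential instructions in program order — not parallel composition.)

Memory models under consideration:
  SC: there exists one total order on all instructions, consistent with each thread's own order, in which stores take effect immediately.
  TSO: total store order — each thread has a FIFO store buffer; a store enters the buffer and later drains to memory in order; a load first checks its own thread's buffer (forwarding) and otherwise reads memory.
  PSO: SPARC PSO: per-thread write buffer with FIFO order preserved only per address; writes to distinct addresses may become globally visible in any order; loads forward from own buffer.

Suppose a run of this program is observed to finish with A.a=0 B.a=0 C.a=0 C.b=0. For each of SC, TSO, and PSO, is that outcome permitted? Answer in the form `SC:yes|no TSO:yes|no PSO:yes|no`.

outcome vector order: (A.a,B.a,C.a,C.b)
SC (8): 0/0/2/2 0/1/0/0 0/1/0/2 0/1/2/2 1/0/2/2 1/1/0/0 1/1/0/2 1/1/2/2
TSO (12): 0/0/0/0 0/0/0/2 0/0/2/2 0/1/0/0 0/1/0/2 0/1/2/2 1/0/0/0 1/0/0/2 1/0/2/2 1/1/0/0 1/1/0/2 1/1/2/2
PSO (12): 0/0/0/0 0/0/0/2 0/0/2/2 0/1/0/0 0/1/0/2 0/1/2/2 1/0/0/0 1/0/0/2 1/0/2/2 1/1/0/0 1/1/0/2 1/1/2/2
target 0/0/0/0 ∈ {TSO,PSO}

SC:no TSO:yes PSO:yes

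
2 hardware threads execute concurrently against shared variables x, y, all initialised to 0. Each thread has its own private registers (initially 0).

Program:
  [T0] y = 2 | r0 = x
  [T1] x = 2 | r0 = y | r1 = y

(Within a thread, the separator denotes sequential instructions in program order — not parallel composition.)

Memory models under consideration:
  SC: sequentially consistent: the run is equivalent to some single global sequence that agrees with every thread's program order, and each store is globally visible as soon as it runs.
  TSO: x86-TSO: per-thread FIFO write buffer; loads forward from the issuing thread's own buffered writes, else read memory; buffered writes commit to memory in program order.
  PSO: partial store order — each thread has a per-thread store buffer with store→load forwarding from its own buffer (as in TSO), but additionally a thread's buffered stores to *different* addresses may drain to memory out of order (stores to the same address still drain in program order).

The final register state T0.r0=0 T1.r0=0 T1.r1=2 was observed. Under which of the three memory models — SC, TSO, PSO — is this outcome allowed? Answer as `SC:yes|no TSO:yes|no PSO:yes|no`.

SC:no TSO:yes PSO:yes

outcome vector order: (T0.r0,T1.r0,T1.r1)
under SC → <0 2 2>, <2 0 0>, <2 0 2>, <2 2 2>
under TSO → <0 0 0>, <0 0 2>, <0 2 2>, <2 0 0>, <2 0 2>, <2 2 2>
under PSO → <0 0 0>, <0 0 2>, <0 2 2>, <2 0 0>, <2 0 2>, <2 2 2>
target <0 0 2> ∈ {TSO,PSO}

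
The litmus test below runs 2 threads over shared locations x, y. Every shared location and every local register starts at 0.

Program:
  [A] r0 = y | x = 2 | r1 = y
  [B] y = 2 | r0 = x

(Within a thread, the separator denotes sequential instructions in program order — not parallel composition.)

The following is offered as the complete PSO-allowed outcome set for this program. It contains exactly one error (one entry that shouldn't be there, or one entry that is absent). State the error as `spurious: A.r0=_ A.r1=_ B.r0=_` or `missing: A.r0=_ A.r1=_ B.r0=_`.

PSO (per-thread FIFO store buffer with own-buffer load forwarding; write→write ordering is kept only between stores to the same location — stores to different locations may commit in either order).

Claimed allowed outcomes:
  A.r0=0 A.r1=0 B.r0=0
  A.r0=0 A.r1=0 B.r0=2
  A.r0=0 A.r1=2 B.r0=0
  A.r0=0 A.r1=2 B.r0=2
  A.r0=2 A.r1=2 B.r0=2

missing: A.r0=2 A.r1=2 B.r0=0

outcome vector order: (A.r0,A.r1,B.r0)
under PSO → 000, 002, 020, 022, 220, 222
PSO∖claimed = {220}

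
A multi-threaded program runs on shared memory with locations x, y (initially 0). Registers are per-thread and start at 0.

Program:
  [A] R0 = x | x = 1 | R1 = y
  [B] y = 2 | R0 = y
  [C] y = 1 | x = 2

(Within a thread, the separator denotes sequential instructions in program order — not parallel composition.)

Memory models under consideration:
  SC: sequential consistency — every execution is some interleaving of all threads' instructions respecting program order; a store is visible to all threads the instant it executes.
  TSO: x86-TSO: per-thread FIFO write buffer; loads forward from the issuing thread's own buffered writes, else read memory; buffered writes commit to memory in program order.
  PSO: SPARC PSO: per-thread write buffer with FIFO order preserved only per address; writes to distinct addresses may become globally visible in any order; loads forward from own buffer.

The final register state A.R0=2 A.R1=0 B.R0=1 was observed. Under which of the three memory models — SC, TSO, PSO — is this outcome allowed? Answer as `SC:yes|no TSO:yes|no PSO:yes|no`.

outcome vector order: (A.R0,A.R1,B.R0)
[SC] allowed = {<0 0 1>; <0 0 2>; <0 1 1>; <0 1 2>; <0 2 1>; <0 2 2>; <2 1 1>; <2 1 2>; <2 2 2>}
[TSO] allowed = {<0 0 1>; <0 0 2>; <0 1 1>; <0 1 2>; <0 2 1>; <0 2 2>; <2 1 1>; <2 1 2>; <2 2 2>}
[PSO] allowed = {<0 0 1>; <0 0 2>; <0 1 1>; <0 1 2>; <0 2 1>; <0 2 2>; <2 0 1>; <2 0 2>; <2 1 1>; <2 1 2>; <2 2 1>; <2 2 2>}
target <2 0 1> ∈ {PSO}

SC:no TSO:no PSO:yes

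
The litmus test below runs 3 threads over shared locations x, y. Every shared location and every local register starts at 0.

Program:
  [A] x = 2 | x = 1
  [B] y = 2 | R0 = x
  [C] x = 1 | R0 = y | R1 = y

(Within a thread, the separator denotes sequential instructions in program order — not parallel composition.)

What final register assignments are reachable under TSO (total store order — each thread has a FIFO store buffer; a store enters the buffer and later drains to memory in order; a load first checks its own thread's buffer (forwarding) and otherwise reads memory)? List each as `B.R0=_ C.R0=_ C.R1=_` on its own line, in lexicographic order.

outcome vector order: (B.R0,C.R0,C.R1)
|TSO outcomes| = 9

B.R0=0 C.R0=0 C.R1=0
B.R0=0 C.R0=0 C.R1=2
B.R0=0 C.R0=2 C.R1=2
B.R0=1 C.R0=0 C.R1=0
B.R0=1 C.R0=0 C.R1=2
B.R0=1 C.R0=2 C.R1=2
B.R0=2 C.R0=0 C.R1=0
B.R0=2 C.R0=0 C.R1=2
B.R0=2 C.R0=2 C.R1=2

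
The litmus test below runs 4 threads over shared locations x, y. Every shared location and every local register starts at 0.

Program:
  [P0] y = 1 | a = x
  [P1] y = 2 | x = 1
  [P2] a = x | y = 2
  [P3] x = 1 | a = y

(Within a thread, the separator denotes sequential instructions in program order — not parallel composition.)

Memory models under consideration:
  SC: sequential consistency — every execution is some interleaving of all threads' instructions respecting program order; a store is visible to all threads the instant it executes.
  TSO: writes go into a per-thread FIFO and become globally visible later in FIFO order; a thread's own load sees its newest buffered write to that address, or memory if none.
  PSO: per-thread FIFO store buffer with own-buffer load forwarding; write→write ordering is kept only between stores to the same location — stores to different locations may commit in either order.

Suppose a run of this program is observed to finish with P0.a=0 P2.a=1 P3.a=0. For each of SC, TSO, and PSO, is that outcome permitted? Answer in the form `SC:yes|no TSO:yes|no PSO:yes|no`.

outcome vector order: (P0.a,P2.a,P3.a)
[SC] allowed = {0/0/1; 0/0/2; 0/1/1; 0/1/2; 1/0/0; 1/0/1; 1/0/2; 1/1/0; 1/1/1; 1/1/2}
[TSO] allowed = {0/0/0; 0/0/1; 0/0/2; 0/1/0; 0/1/1; 0/1/2; 1/0/0; 1/0/1; 1/0/2; 1/1/0; 1/1/1; 1/1/2}
[PSO] allowed = {0/0/0; 0/0/1; 0/0/2; 0/1/0; 0/1/1; 0/1/2; 1/0/0; 1/0/1; 1/0/2; 1/1/0; 1/1/1; 1/1/2}
target 0/1/0 ∈ {TSO,PSO}

SC:no TSO:yes PSO:yes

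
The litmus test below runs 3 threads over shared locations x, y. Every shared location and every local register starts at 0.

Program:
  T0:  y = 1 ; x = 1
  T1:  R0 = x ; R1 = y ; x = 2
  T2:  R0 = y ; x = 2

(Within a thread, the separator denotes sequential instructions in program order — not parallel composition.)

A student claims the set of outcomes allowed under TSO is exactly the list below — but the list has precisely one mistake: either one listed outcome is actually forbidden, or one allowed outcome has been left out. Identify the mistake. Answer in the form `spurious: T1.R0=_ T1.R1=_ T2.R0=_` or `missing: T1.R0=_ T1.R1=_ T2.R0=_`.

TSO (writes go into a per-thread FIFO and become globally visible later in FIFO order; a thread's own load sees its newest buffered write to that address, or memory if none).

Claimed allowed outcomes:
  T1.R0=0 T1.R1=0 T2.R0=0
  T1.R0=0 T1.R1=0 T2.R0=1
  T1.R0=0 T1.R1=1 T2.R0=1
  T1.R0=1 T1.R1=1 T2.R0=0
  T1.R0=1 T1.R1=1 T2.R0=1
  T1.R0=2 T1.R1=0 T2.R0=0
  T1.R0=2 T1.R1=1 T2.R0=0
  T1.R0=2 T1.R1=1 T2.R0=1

missing: T1.R0=0 T1.R1=1 T2.R0=0

outcome vector order: (T1.R0,T1.R1,T2.R0)
TSO: 9 outcomes — {<0 0 0>; <0 0 1>; <0 1 0>; <0 1 1>; <1 1 0>; <1 1 1>; <2 0 0>; <2 1 0>; <2 1 1>}
TSO∖claimed = {<0 1 0>}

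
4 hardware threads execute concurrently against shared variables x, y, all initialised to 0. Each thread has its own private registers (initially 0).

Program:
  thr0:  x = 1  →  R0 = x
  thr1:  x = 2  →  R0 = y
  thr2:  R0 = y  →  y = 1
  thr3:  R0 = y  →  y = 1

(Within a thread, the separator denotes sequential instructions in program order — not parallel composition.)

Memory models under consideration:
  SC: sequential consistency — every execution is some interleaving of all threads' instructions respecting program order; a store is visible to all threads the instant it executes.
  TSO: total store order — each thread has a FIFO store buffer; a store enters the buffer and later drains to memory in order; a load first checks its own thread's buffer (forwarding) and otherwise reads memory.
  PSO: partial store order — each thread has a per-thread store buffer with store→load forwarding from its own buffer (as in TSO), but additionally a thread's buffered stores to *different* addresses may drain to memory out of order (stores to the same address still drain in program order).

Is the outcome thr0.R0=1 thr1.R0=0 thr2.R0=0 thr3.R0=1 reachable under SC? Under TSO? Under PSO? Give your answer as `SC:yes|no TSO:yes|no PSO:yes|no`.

SC:yes TSO:yes PSO:yes

outcome vector order: (thr0.R0,thr1.R0,thr2.R0,thr3.R0)
under SC → 1/0/0/0, 1/0/0/1, 1/0/1/0, 1/1/0/0, 1/1/0/1, 1/1/1/0, 2/0/0/0, 2/0/0/1, 2/0/1/0, 2/1/0/0, 2/1/0/1, 2/1/1/0
under TSO → 1/0/0/0, 1/0/0/1, 1/0/1/0, 1/1/0/0, 1/1/0/1, 1/1/1/0, 2/0/0/0, 2/0/0/1, 2/0/1/0, 2/1/0/0, 2/1/0/1, 2/1/1/0
under PSO → 1/0/0/0, 1/0/0/1, 1/0/1/0, 1/1/0/0, 1/1/0/1, 1/1/1/0, 2/0/0/0, 2/0/0/1, 2/0/1/0, 2/1/0/0, 2/1/0/1, 2/1/1/0
target 1/0/0/1 ∈ {SC,TSO,PSO}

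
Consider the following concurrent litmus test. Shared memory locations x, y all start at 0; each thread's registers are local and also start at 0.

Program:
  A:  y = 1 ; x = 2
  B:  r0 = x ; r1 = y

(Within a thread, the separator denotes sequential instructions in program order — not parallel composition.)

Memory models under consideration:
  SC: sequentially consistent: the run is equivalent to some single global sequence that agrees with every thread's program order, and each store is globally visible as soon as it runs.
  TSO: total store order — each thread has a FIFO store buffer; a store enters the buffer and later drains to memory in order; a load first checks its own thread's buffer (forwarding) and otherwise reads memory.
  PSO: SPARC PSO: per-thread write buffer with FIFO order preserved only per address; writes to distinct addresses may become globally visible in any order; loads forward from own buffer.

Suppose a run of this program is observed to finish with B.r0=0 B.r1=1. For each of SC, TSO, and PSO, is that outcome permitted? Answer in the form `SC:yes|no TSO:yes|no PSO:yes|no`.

SC:yes TSO:yes PSO:yes

outcome vector order: (B.r0,B.r1)
[SC] allowed = {0/0, 0/1, 2/1}
[TSO] allowed = {0/0, 0/1, 2/1}
[PSO] allowed = {0/0, 0/1, 2/0, 2/1}
target 0/1 ∈ {SC,TSO,PSO}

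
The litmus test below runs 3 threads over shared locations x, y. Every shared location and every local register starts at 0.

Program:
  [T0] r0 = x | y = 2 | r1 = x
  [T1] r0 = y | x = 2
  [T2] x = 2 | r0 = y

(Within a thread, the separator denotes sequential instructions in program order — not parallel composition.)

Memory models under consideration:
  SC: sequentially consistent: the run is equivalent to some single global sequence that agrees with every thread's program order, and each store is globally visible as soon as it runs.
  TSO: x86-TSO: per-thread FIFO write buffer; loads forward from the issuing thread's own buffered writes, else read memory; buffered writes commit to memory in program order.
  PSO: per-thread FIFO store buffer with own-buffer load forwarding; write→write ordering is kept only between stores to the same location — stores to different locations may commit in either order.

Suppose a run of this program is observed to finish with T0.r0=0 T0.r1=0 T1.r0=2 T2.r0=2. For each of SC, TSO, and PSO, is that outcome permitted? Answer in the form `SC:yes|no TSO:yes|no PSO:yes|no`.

SC:yes TSO:yes PSO:yes

outcome vector order: (T0.r0,T0.r1,T1.r0,T2.r0)
under SC → <0 0 0 2>, <0 0 2 2>, <0 2 0 0>, <0 2 0 2>, <0 2 2 0>, <0 2 2 2>, <2 2 0 0>, <2 2 0 2>, <2 2 2 0>, <2 2 2 2>
under TSO → <0 0 0 0>, <0 0 0 2>, <0 0 2 0>, <0 0 2 2>, <0 2 0 0>, <0 2 0 2>, <0 2 2 0>, <0 2 2 2>, <2 2 0 0>, <2 2 0 2>, <2 2 2 0>, <2 2 2 2>
under PSO → <0 0 0 0>, <0 0 0 2>, <0 0 2 0>, <0 0 2 2>, <0 2 0 0>, <0 2 0 2>, <0 2 2 0>, <0 2 2 2>, <2 2 0 0>, <2 2 0 2>, <2 2 2 0>, <2 2 2 2>
target <0 0 2 2> ∈ {SC,TSO,PSO}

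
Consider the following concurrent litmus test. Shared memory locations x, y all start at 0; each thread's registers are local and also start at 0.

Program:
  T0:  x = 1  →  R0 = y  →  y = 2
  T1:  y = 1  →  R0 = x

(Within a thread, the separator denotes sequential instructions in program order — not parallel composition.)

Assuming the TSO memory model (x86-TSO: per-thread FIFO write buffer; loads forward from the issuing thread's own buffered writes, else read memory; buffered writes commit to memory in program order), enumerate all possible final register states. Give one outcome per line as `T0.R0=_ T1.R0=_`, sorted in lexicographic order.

T0.R0=0 T1.R0=0
T0.R0=0 T1.R0=1
T0.R0=1 T1.R0=0
T0.R0=1 T1.R0=1

outcome vector order: (T0.R0,T1.R0)
|TSO outcomes| = 4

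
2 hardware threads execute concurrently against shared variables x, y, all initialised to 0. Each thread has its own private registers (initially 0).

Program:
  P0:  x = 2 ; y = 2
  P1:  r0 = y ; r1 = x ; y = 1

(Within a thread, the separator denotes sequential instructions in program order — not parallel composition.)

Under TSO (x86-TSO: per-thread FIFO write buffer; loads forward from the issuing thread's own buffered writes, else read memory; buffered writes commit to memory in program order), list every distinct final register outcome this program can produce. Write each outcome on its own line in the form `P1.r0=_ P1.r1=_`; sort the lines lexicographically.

P1.r0=0 P1.r1=0
P1.r0=0 P1.r1=2
P1.r0=2 P1.r1=2

outcome vector order: (P1.r0,P1.r1)
|TSO outcomes| = 3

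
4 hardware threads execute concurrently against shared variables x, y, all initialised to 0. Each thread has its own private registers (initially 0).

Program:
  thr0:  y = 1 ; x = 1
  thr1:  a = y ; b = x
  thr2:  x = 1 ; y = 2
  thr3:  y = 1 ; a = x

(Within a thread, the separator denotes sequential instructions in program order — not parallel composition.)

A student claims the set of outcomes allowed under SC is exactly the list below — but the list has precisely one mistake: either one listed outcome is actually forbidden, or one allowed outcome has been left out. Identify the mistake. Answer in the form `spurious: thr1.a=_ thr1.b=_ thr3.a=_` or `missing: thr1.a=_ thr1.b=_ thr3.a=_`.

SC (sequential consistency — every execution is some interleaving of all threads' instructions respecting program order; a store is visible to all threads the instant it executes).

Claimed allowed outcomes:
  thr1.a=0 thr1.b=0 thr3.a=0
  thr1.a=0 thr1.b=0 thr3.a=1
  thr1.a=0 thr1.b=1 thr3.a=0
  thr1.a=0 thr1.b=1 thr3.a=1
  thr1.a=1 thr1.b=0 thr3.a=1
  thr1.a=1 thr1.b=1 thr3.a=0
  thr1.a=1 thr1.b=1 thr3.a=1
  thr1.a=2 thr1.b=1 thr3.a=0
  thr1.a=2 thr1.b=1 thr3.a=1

outcome vector order: (thr1.a,thr1.b,thr3.a)
under SC → (0,0,0), (0,0,1), (0,1,0), (0,1,1), (1,0,0), (1,0,1), (1,1,0), (1,1,1), (2,1,0), (2,1,1)
SC∖claimed = {(1,0,0)}

missing: thr1.a=1 thr1.b=0 thr3.a=0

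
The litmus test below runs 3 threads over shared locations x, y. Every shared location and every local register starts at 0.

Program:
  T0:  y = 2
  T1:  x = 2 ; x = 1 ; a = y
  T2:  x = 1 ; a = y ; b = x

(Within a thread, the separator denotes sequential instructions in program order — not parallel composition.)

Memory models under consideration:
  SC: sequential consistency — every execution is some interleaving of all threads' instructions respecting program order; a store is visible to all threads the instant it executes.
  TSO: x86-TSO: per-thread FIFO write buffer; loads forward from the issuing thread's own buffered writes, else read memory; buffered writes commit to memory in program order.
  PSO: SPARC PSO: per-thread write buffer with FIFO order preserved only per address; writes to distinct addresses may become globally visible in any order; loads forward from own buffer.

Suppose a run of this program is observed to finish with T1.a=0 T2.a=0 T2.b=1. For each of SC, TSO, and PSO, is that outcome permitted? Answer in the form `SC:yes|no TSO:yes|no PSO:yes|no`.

SC:yes TSO:yes PSO:yes

outcome vector order: (T1.a,T2.a,T2.b)
SC (7): <0 0 1> <0 0 2> <0 2 1> <2 0 1> <2 0 2> <2 2 1> <2 2 2>
TSO (8): <0 0 1> <0 0 2> <0 2 1> <0 2 2> <2 0 1> <2 0 2> <2 2 1> <2 2 2>
PSO (8): <0 0 1> <0 0 2> <0 2 1> <0 2 2> <2 0 1> <2 0 2> <2 2 1> <2 2 2>
target <0 0 1> ∈ {SC,TSO,PSO}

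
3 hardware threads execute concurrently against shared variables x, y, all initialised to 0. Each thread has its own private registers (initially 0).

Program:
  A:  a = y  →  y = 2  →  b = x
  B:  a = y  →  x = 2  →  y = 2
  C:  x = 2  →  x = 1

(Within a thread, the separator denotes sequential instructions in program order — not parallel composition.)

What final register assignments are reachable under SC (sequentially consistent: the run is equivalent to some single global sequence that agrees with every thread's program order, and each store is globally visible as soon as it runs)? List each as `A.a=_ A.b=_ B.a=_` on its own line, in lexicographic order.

A.a=0 A.b=0 B.a=0
A.a=0 A.b=0 B.a=2
A.a=0 A.b=1 B.a=0
A.a=0 A.b=1 B.a=2
A.a=0 A.b=2 B.a=0
A.a=0 A.b=2 B.a=2
A.a=2 A.b=1 B.a=0
A.a=2 A.b=2 B.a=0

outcome vector order: (A.a,A.b,B.a)
|SC outcomes| = 8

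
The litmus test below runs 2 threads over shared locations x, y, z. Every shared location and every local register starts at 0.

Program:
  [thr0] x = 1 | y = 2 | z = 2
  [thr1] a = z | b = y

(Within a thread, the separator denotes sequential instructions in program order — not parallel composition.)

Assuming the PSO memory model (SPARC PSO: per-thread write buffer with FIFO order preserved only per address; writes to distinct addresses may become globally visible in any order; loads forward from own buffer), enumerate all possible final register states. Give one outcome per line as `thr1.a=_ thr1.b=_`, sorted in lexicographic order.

thr1.a=0 thr1.b=0
thr1.a=0 thr1.b=2
thr1.a=2 thr1.b=0
thr1.a=2 thr1.b=2

outcome vector order: (thr1.a,thr1.b)
|PSO outcomes| = 4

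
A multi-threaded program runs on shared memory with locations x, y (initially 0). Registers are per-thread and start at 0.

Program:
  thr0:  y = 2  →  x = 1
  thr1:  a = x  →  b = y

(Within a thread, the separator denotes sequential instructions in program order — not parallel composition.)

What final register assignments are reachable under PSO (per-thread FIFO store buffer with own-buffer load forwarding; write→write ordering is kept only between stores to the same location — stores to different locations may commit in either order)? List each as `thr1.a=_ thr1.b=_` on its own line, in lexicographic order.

thr1.a=0 thr1.b=0
thr1.a=0 thr1.b=2
thr1.a=1 thr1.b=0
thr1.a=1 thr1.b=2

outcome vector order: (thr1.a,thr1.b)
|PSO outcomes| = 4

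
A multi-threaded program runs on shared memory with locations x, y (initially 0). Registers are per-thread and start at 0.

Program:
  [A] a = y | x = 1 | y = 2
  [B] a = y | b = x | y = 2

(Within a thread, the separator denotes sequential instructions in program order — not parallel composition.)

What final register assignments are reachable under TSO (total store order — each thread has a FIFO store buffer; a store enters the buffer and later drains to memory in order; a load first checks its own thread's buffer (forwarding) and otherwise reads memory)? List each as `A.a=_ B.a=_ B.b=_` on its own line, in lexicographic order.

A.a=0 B.a=0 B.b=0
A.a=0 B.a=0 B.b=1
A.a=0 B.a=2 B.b=1
A.a=2 B.a=0 B.b=0

outcome vector order: (A.a,B.a,B.b)
|TSO outcomes| = 4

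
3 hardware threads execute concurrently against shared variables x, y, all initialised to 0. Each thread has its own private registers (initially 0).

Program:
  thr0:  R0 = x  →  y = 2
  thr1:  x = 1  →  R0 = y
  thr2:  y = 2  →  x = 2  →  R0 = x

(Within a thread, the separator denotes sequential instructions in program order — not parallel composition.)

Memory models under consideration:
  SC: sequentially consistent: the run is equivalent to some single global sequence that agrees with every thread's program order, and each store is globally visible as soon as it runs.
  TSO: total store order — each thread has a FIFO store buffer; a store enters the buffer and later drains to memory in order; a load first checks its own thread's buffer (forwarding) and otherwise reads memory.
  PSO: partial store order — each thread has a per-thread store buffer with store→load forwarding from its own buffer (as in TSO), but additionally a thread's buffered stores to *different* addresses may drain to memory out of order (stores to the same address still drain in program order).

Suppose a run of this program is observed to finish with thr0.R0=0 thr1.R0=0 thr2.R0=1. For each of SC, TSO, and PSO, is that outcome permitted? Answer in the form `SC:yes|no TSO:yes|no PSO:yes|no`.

SC:no TSO:yes PSO:yes

outcome vector order: (thr0.R0,thr1.R0,thr2.R0)
SC: 9 outcomes — {0/0/2, 0/2/1, 0/2/2, 1/0/2, 1/2/1, 1/2/2, 2/0/2, 2/2/1, 2/2/2}
TSO: 12 outcomes — {0/0/1, 0/0/2, 0/2/1, 0/2/2, 1/0/1, 1/0/2, 1/2/1, 1/2/2, 2/0/1, 2/0/2, 2/2/1, 2/2/2}
PSO: 12 outcomes — {0/0/1, 0/0/2, 0/2/1, 0/2/2, 1/0/1, 1/0/2, 1/2/1, 1/2/2, 2/0/1, 2/0/2, 2/2/1, 2/2/2}
target 0/0/1 ∈ {TSO,PSO}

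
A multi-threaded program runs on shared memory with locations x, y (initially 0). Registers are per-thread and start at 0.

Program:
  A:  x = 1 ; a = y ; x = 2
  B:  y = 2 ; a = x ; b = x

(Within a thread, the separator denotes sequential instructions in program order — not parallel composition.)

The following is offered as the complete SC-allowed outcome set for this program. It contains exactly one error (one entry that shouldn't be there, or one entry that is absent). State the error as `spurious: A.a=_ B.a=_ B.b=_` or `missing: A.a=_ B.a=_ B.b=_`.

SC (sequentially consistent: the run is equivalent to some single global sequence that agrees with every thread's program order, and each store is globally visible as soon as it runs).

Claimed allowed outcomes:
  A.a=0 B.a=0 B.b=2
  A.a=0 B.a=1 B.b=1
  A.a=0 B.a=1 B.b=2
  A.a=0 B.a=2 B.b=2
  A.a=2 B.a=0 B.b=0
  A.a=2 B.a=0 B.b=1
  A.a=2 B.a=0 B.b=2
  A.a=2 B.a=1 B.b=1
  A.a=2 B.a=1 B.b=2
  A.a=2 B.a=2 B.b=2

outcome vector order: (A.a,B.a,B.b)
[SC] allowed = {0/1/1; 0/1/2; 0/2/2; 2/0/0; 2/0/1; 2/0/2; 2/1/1; 2/1/2; 2/2/2}
claimed∖SC = {0/0/2}

spurious: A.a=0 B.a=0 B.b=2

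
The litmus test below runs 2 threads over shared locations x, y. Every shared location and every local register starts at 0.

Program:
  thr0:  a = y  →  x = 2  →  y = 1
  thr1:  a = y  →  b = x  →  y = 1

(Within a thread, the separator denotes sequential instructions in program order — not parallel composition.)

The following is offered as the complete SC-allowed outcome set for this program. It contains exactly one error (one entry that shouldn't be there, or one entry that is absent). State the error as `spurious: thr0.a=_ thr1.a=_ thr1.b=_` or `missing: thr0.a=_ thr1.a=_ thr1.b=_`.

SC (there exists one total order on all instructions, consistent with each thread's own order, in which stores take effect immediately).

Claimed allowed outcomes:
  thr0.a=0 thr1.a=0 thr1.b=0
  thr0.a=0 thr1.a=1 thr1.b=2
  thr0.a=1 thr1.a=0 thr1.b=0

missing: thr0.a=0 thr1.a=0 thr1.b=2

outcome vector order: (thr0.a,thr1.a,thr1.b)
SC (4): <0 0 0>, <0 0 2>, <0 1 2>, <1 0 0>
SC∖claimed = {<0 0 2>}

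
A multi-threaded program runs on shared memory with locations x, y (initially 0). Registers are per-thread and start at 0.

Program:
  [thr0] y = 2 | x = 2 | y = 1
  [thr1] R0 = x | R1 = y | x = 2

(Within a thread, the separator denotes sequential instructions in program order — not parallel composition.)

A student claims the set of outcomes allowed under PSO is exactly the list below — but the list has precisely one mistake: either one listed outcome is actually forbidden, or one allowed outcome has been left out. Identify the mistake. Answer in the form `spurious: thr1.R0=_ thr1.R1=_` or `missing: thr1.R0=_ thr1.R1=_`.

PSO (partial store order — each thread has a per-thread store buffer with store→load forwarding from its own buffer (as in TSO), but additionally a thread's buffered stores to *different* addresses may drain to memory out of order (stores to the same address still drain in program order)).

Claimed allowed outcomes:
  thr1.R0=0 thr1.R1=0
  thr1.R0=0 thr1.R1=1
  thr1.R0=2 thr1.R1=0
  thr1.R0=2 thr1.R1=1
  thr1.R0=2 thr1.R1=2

missing: thr1.R0=0 thr1.R1=2

outcome vector order: (thr1.R0,thr1.R1)
[PSO] allowed = {(0,0), (0,1), (0,2), (2,0), (2,1), (2,2)}
PSO∖claimed = {(0,2)}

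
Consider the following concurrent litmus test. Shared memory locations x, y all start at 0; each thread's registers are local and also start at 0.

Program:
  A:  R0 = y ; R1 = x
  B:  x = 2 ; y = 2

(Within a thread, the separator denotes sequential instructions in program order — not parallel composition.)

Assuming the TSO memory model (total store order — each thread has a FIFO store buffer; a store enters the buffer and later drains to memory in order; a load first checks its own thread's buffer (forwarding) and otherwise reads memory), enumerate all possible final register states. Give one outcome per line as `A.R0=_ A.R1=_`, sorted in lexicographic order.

A.R0=0 A.R1=0
A.R0=0 A.R1=2
A.R0=2 A.R1=2

outcome vector order: (A.R0,A.R1)
|TSO outcomes| = 3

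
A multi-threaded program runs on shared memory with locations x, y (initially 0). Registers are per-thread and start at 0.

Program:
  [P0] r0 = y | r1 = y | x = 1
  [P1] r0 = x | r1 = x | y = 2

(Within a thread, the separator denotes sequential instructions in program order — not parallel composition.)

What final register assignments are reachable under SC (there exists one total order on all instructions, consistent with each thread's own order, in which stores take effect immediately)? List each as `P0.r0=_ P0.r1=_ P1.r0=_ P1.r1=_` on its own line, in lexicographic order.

P0.r0=0 P0.r1=0 P1.r0=0 P1.r1=0
P0.r0=0 P0.r1=0 P1.r0=0 P1.r1=1
P0.r0=0 P0.r1=0 P1.r0=1 P1.r1=1
P0.r0=0 P0.r1=2 P1.r0=0 P1.r1=0
P0.r0=2 P0.r1=2 P1.r0=0 P1.r1=0

outcome vector order: (P0.r0,P0.r1,P1.r0,P1.r1)
|SC outcomes| = 5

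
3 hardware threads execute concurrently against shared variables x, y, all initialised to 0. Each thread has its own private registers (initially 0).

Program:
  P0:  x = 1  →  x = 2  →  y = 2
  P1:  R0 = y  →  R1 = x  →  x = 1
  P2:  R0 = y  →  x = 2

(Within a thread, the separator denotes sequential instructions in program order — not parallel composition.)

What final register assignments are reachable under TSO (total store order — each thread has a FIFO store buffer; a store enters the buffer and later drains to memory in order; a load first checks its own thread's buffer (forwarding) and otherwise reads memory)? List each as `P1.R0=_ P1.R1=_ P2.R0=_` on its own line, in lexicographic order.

outcome vector order: (P1.R0,P1.R1,P2.R0)
|TSO outcomes| = 8

P1.R0=0 P1.R1=0 P2.R0=0
P1.R0=0 P1.R1=0 P2.R0=2
P1.R0=0 P1.R1=1 P2.R0=0
P1.R0=0 P1.R1=1 P2.R0=2
P1.R0=0 P1.R1=2 P2.R0=0
P1.R0=0 P1.R1=2 P2.R0=2
P1.R0=2 P1.R1=2 P2.R0=0
P1.R0=2 P1.R1=2 P2.R0=2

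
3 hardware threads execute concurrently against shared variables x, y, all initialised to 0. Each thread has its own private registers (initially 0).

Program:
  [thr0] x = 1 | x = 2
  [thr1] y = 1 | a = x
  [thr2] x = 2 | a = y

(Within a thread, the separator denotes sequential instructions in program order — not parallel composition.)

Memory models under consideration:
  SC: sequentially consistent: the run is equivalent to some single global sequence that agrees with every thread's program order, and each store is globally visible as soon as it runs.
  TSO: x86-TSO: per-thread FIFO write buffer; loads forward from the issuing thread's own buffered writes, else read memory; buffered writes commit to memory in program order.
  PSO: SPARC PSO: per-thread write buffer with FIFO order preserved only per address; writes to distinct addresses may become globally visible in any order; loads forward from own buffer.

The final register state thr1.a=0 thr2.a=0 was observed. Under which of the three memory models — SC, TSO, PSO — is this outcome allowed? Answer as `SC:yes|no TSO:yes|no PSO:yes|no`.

SC:no TSO:yes PSO:yes

outcome vector order: (thr1.a,thr2.a)
SC (5): 01, 10, 11, 20, 21
TSO (6): 00, 01, 10, 11, 20, 21
PSO (6): 00, 01, 10, 11, 20, 21
target 00 ∈ {TSO,PSO}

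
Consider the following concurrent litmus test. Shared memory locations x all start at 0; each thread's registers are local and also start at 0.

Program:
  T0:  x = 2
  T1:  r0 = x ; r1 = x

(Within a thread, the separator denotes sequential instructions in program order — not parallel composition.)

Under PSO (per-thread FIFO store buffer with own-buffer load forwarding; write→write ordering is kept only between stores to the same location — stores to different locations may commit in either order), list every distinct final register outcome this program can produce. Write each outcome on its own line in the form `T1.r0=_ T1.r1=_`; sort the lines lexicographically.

outcome vector order: (T1.r0,T1.r1)
|PSO outcomes| = 3

T1.r0=0 T1.r1=0
T1.r0=0 T1.r1=2
T1.r0=2 T1.r1=2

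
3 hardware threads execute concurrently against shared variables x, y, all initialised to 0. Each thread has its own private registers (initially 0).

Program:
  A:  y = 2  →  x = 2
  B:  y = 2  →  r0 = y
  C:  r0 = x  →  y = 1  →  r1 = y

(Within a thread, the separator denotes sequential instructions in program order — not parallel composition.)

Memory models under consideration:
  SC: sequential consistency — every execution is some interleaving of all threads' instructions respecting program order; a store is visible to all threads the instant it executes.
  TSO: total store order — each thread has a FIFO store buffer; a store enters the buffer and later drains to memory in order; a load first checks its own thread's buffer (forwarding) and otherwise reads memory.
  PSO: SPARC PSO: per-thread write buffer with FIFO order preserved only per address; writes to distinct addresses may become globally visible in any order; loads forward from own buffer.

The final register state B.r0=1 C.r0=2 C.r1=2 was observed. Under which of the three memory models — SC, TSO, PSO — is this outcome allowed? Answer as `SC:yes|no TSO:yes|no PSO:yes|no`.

SC:no TSO:no PSO:yes

outcome vector order: (B.r0,C.r0,C.r1)
under SC → <1 0 1> <1 0 2> <1 2 1> <2 0 1> <2 0 2> <2 2 1> <2 2 2>
under TSO → <1 0 1> <1 0 2> <1 2 1> <2 0 1> <2 0 2> <2 2 1> <2 2 2>
under PSO → <1 0 1> <1 0 2> <1 2 1> <1 2 2> <2 0 1> <2 0 2> <2 2 1> <2 2 2>
target <1 2 2> ∈ {PSO}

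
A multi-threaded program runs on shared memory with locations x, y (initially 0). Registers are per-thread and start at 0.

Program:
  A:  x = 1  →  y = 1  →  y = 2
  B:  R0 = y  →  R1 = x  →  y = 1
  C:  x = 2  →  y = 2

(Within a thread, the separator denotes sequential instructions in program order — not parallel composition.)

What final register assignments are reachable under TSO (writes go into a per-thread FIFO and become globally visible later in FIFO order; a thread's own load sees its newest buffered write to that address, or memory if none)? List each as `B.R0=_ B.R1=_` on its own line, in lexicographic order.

B.R0=0 B.R1=0
B.R0=0 B.R1=1
B.R0=0 B.R1=2
B.R0=1 B.R1=1
B.R0=1 B.R1=2
B.R0=2 B.R1=1
B.R0=2 B.R1=2

outcome vector order: (B.R0,B.R1)
|TSO outcomes| = 7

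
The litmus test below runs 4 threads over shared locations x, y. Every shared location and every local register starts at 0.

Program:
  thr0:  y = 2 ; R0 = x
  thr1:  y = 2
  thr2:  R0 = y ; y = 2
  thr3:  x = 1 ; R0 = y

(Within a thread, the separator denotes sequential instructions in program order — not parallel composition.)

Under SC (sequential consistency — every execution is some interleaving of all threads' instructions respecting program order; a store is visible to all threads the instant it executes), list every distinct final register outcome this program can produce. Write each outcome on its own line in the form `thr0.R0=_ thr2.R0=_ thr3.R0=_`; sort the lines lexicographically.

outcome vector order: (thr0.R0,thr2.R0,thr3.R0)
|SC outcomes| = 6

thr0.R0=0 thr2.R0=0 thr3.R0=2
thr0.R0=0 thr2.R0=2 thr3.R0=2
thr0.R0=1 thr2.R0=0 thr3.R0=0
thr0.R0=1 thr2.R0=0 thr3.R0=2
thr0.R0=1 thr2.R0=2 thr3.R0=0
thr0.R0=1 thr2.R0=2 thr3.R0=2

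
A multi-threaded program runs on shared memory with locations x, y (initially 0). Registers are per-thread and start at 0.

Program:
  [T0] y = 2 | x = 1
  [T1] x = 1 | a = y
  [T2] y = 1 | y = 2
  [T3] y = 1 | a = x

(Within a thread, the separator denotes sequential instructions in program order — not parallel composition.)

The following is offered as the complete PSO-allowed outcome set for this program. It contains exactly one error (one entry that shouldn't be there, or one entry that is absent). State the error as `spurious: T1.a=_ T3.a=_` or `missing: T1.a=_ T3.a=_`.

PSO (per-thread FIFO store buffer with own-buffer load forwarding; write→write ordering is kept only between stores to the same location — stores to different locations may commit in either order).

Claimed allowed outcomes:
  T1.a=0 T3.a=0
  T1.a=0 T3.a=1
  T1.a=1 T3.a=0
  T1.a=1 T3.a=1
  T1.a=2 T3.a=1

outcome vector order: (T1.a,T3.a)
PSO: 6 outcomes — {(0,0) (0,1) (1,0) (1,1) (2,0) (2,1)}
PSO∖claimed = {(2,0)}

missing: T1.a=2 T3.a=0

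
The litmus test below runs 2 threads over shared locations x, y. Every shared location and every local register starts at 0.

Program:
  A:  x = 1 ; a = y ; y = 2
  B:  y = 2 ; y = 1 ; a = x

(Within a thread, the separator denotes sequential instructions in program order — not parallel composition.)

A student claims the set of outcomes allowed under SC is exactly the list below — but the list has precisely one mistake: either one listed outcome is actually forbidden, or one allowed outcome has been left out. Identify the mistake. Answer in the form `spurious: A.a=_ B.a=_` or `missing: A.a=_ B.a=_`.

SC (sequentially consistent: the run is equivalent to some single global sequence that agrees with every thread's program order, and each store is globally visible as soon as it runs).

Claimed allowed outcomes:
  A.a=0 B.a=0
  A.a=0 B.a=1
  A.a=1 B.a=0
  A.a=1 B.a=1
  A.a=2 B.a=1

outcome vector order: (A.a,B.a)
[SC] allowed = {0/1 1/0 1/1 2/1}
claimed∖SC = {0/0}

spurious: A.a=0 B.a=0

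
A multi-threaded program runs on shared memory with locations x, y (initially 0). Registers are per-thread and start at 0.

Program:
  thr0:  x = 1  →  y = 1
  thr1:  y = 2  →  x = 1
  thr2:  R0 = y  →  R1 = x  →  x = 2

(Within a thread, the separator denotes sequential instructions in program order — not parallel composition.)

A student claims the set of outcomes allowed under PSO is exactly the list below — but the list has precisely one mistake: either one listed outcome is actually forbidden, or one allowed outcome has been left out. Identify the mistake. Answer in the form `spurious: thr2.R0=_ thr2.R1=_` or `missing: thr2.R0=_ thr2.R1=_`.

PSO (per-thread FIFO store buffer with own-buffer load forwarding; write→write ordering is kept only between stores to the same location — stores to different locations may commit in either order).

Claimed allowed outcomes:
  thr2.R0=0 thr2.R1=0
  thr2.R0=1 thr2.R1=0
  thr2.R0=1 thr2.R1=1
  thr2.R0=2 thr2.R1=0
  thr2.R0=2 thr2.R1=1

missing: thr2.R0=0 thr2.R1=1

outcome vector order: (thr2.R0,thr2.R1)
PSO (6): 0/0 0/1 1/0 1/1 2/0 2/1
PSO∖claimed = {0/1}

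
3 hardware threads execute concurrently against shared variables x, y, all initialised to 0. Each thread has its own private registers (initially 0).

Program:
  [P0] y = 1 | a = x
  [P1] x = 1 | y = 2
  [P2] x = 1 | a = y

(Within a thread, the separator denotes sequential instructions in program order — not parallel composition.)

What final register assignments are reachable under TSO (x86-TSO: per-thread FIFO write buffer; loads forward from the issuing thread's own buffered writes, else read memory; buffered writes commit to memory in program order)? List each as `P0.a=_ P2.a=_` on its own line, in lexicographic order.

P0.a=0 P2.a=0
P0.a=0 P2.a=1
P0.a=0 P2.a=2
P0.a=1 P2.a=0
P0.a=1 P2.a=1
P0.a=1 P2.a=2

outcome vector order: (P0.a,P2.a)
|TSO outcomes| = 6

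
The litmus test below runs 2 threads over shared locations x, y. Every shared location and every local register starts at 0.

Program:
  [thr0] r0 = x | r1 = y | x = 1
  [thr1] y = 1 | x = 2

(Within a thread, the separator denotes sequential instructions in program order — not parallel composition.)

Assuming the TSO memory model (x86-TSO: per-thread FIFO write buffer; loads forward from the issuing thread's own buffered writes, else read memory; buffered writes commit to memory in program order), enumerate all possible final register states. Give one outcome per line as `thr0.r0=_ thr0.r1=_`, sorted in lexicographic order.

thr0.r0=0 thr0.r1=0
thr0.r0=0 thr0.r1=1
thr0.r0=2 thr0.r1=1

outcome vector order: (thr0.r0,thr0.r1)
|TSO outcomes| = 3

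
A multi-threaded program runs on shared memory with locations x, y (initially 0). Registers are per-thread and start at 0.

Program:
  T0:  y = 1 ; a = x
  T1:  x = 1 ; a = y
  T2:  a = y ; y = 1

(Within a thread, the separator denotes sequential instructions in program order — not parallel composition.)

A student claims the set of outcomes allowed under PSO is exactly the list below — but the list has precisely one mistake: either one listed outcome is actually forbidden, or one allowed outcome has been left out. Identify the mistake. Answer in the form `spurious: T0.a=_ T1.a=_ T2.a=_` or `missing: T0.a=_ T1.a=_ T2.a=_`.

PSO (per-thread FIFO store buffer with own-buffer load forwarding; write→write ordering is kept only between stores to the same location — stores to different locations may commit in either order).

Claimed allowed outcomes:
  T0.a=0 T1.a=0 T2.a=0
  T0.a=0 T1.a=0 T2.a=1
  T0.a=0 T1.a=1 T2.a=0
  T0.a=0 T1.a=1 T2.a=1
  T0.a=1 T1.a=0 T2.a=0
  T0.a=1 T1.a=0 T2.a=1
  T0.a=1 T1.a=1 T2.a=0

outcome vector order: (T0.a,T1.a,T2.a)
PSO (8): 000 001 010 011 100 101 110 111
PSO∖claimed = {111}

missing: T0.a=1 T1.a=1 T2.a=1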